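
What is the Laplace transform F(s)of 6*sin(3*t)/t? 6*atan(3/s)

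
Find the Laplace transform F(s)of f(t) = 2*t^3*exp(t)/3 4/(s - 1)^4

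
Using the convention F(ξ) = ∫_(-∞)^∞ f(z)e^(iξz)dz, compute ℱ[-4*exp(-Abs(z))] -8/(ξ^2 + 1)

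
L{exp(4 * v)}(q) 1/(q - 4)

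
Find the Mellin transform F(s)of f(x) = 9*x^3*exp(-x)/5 9*gamma(s+3)/5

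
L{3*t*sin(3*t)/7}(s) 18*s/(7*(s^2+9)^2)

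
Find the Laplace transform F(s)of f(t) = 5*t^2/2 5/s^3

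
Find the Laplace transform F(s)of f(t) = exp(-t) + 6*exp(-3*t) 6/(s + 3) + 1/(s + 1)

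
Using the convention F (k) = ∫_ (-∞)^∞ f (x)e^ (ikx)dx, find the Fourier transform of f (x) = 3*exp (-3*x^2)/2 sqrt (3)*sqrt (pi)*exp (-k^2/12)/2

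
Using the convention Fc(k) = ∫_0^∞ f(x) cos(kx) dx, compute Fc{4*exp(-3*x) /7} 12/(7*(k^2 + 9) ) 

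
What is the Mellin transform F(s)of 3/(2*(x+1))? 3*pi*csc(pi*s)/2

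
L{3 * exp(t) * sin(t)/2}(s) 3/(2 * ((s - 1)^2+1))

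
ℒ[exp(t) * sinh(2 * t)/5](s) 2/(5 * ((s - 1)^2 - 4))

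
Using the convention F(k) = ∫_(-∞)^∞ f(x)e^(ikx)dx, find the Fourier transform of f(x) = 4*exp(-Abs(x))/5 8/(5*(k^2 + 1))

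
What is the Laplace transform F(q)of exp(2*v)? 1/(q - 2)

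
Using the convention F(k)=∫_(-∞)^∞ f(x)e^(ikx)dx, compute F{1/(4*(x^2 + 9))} pi*exp(-3*Abs(k))/12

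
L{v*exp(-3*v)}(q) (q + 3)^(-2)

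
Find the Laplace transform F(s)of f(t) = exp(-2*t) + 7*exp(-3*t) 7/(s + 3) + 1/(s + 2)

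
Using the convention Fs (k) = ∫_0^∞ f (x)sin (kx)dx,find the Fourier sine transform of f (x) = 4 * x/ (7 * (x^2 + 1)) 2 * pi * exp (-k)/7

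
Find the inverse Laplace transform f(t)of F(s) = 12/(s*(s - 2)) 12*exp(t)*sinh(t)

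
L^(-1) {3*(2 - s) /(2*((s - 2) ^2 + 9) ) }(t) -3*exp(2*t)*cos(3*t) /2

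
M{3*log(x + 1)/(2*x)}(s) -3*pi*csc(pi*s)/(2*s - 2)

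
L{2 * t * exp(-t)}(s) 2/(s + 1)^2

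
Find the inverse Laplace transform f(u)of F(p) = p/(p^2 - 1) cosh(u)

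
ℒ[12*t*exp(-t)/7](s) 12/(7*(s+1)^2)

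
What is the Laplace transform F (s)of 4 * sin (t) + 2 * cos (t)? 4/ (s^2 + 1) + 2 * s/ (s^2 + 1)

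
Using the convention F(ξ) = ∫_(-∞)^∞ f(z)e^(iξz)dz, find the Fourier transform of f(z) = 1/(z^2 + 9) pi*exp(-3*Abs(ξ))/3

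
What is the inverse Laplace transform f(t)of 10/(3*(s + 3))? 10*exp(-3*t)/3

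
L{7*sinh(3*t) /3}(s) 7/(s^2 - 9) 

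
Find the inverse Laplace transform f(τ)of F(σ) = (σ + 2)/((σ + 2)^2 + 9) exp(-2 * τ) * cos(3 * τ)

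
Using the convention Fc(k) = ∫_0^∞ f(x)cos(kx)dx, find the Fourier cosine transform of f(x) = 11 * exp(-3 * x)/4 33/(4 * (k^2 + 9))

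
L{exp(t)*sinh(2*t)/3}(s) 2/(3*((s - 1)^2 - 4))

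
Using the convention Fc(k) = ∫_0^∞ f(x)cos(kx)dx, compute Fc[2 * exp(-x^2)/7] sqrt(pi) * exp(-k^2/4)/7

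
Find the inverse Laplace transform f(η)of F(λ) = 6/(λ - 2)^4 η^3 * exp(2 * η)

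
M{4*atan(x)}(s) -2*pi*sec(pi*s/2)/s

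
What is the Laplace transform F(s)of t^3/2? 3/s^4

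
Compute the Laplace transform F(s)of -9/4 -9/(4 * s)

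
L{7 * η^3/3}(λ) 14/λ^4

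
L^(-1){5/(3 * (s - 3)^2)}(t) 5 * t * exp(3 * t)/3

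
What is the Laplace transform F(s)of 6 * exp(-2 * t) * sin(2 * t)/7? 12/(7 * ((s+2)^2+4))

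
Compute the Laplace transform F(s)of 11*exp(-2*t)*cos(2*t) 11*(s + 2)/((s + 2)^2 + 4)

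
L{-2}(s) -2/s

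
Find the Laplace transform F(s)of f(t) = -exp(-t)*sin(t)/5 -1/(5*(s + 1)^2 + 5)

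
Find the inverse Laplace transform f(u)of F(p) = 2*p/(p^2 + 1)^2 u*sin(u)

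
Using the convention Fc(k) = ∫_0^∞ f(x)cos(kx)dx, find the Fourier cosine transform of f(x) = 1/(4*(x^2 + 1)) pi*exp(-k)/8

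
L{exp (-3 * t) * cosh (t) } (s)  (s + 3) / ( (s + 3) ^2 - 1) 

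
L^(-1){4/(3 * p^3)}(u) 2 * u^2/3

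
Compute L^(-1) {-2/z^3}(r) -r^2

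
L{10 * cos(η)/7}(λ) 10 * λ/(7 * (λ^2 + 1))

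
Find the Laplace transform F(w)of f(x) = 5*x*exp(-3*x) 5/(w + 3)^2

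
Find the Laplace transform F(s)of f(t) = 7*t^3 42/s^4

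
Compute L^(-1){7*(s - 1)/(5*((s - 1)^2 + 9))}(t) 7*exp(t)*cos(3*t)/5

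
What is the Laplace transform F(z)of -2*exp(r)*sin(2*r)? -4/((z - 1)^2 + 4)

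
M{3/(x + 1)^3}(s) 3 * pi * (s - 2) * (s - 1)/(2 * sin(pi * s))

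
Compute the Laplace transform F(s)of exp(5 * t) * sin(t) 1/((s - 5)^2+1)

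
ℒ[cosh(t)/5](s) s/(5*(s^2 - 1))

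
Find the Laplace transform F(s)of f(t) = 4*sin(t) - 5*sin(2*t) 4/(s^2 + 1) - 10/(s^2 + 4)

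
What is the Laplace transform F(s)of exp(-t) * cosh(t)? (s + 1)/(s * (s + 2))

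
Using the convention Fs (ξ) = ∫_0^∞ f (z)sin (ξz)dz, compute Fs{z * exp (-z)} 2 * ξ/ (ξ^2 + 1)^2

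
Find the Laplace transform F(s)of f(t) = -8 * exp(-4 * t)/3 -8/(3 * s + 12)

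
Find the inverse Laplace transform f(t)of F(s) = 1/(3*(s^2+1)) sin(t)/3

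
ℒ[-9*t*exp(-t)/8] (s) -9/(8*(s+1)^2)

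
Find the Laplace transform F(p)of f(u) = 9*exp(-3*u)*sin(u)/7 9/(7*((p + 3)^2 + 1))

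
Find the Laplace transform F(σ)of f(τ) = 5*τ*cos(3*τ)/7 5*(σ^2 - 9)/(7*(σ^2 + 9)^2)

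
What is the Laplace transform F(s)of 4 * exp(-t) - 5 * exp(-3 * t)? 4/(s + 1) - 5/(s + 3)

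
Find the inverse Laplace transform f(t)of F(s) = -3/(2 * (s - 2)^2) -3 * t * exp(2 * t)/2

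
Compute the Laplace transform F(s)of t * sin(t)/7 2 * s/(7 * (s^2+1)^2)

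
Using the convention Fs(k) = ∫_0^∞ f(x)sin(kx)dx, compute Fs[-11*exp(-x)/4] -11*k/(4*k^2+4)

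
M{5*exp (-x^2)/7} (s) 5*gamma (s/2)/14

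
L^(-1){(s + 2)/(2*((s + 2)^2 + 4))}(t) exp(-2*t)*cos(2*t)/2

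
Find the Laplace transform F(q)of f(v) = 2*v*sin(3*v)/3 4*q/(q^2 + 9)^2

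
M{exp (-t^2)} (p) gamma (p/2)/2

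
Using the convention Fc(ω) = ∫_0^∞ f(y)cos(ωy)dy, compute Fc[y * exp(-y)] (1 - ω^2)/(ω^2 + 1)^2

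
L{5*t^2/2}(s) 5/s^3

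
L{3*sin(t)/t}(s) 3*atan(1/s)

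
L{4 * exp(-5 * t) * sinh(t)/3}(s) 4/(3 * ((s + 5)^2 - 1))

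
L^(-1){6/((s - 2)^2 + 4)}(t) 3 * exp(2 * t) * sin(2 * t)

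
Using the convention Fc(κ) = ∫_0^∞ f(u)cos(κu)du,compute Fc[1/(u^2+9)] pi * exp(-3 * κ)/6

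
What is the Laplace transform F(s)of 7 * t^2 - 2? 14/s^3 - 2/s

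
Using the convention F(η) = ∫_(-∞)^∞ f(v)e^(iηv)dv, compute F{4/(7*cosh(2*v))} 2*pi/(7*cosh(pi*η/4))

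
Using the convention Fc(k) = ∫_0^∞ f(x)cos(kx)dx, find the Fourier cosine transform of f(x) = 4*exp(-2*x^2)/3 sqrt(2)*sqrt(pi)*exp(-k^2/8)/3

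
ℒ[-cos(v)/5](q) -q/(5*q^2+5)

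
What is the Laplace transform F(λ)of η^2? 2/λ^3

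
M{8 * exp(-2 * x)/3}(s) 2^(3 - s) * gamma(s)/3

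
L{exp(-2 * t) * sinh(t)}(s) 1/((s + 2)^2 - 1)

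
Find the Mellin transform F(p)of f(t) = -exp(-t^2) -gamma(p/2)/2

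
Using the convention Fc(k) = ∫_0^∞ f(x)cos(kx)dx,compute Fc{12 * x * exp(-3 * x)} 12 * (9 - k^2)/(k^2 + 9)^2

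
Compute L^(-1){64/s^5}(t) 8*t^4/3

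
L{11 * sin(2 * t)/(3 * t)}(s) 11 * atan(2/s)/3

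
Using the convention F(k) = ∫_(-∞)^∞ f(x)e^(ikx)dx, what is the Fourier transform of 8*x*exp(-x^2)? 4*I*sqrt(pi)*k*exp(-k^2/4)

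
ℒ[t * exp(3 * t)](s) (s - 3) ^(-2) 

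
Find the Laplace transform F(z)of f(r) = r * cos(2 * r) (z^2 - 4)/(z^2 + 4)^2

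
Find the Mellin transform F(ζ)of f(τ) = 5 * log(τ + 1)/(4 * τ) -5 * pi * csc(pi * ζ)/(4 * ζ - 4)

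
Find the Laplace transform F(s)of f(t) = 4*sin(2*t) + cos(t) 8/(s^2 + 4) + s/(s^2 + 1)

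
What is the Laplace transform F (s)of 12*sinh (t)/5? 12/ (5*(s^2 - 1))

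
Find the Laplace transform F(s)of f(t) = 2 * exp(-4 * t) 2/(s + 4)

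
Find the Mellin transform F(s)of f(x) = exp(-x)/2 gamma(s)/2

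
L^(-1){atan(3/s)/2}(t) sin(3*t)/(2*t)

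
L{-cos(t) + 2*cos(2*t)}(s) 2*s/(s^2 + 4)- s/(s^2 + 1)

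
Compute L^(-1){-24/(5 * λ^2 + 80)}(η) -6 * sin(4 * η)/5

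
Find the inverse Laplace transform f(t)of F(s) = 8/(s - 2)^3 4 * t^2 * exp(2 * t)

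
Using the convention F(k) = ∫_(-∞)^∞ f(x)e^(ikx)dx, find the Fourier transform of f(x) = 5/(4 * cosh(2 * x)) 5 * pi/(8 * cosh(pi * k/4))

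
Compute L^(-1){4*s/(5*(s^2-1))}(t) 4*cosh(t)/5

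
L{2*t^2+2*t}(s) 2/s^2+4/s^3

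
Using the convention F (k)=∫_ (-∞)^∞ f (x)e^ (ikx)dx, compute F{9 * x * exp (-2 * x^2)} 9 * sqrt (2) * I * sqrt (pi) * k * exp (-k^2/8)/8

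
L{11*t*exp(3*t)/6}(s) 11/(6*(s - 3)^2)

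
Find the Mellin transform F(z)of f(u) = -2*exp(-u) -2*gamma(z)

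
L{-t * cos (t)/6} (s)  (1 - s^2)/ (6 * (s^2 + 1)^2)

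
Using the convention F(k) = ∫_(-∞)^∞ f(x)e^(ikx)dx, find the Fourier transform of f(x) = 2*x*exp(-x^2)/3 I*sqrt(pi)*k*exp(-k^2/4)/3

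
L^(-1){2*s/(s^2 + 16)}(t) 2*cos(4*t)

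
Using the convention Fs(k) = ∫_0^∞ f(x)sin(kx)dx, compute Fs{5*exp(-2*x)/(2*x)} 5*atan(k/2)/2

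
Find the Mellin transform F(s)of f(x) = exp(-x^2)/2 gamma(s/2)/4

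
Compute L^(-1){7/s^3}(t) 7*t^2/2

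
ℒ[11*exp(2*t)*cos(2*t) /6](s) 11*(s - 2) /(6*((s - 2) ^2 + 4) ) 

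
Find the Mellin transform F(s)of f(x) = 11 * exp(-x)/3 11 * gamma(s)/3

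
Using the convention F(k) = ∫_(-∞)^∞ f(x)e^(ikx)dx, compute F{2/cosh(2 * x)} pi/cosh(pi * k/4)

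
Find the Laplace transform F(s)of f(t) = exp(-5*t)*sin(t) 1/((s + 5)^2 + 1)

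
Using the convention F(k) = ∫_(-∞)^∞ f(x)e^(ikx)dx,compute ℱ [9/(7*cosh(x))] 9*pi/(7*cosh(pi*k/2))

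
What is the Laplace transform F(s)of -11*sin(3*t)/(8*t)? -11*atan(3/s)/8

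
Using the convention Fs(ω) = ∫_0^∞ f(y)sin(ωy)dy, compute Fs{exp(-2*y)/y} atan(ω/2)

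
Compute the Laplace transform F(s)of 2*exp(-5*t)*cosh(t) 2*(s + 5)/((s + 5)^2 - 1)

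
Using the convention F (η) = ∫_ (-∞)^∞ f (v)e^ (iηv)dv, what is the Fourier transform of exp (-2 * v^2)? sqrt (2) * sqrt (pi) * exp (-η^2/8)/2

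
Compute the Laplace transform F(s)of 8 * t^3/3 16/s^4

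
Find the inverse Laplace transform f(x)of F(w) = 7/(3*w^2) 7*x/3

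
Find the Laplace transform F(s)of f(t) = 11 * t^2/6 11/(3 * s^3)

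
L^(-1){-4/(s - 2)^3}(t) -2 * t^2 * exp(2 * t)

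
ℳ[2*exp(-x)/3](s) 2*gamma(s)/3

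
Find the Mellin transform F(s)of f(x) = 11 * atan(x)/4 -11 * pi * sec(pi * s/2)/(8 * s)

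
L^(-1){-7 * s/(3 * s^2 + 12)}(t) -7 * cos(2 * t)/3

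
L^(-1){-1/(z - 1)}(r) -exp(r)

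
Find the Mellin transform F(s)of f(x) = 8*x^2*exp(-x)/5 8*gamma(s + 2)/5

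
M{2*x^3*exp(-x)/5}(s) 2*gamma(s + 3)/5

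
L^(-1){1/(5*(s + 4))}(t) exp(-4*t)/5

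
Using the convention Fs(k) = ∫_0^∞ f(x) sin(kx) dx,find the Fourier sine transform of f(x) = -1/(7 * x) -pi/14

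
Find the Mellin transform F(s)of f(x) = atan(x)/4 -pi*sec(pi*s/2)/(8*s)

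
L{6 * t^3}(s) 36/s^4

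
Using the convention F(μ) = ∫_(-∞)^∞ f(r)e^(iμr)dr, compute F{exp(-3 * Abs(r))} 6/(μ^2 + 9)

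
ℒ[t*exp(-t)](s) (s + 1) ^(-2) 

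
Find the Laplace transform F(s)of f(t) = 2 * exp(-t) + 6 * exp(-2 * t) 6/(s + 2) + 2/(s + 1)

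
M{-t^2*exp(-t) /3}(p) -gamma(p + 2) /3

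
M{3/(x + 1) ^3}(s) 3*pi*(s - 2)*(s - 1) /(2*sin(pi*s) ) 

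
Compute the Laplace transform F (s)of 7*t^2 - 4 14/s^3 - 4/s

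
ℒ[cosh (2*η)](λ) λ/ (λ^2 - 4)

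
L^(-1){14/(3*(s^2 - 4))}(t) 7*sinh(2*t)/3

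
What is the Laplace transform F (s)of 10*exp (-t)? 10/ (s + 1)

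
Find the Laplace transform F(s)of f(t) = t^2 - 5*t 2/s^3 - 5/s^2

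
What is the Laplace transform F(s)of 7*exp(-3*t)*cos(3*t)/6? 7*(s + 3)/(6*((s + 3)^2 + 9))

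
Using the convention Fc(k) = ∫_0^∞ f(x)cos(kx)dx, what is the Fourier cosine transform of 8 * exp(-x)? 8/(k^2 + 1)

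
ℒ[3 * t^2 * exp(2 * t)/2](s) 3/(s - 2)^3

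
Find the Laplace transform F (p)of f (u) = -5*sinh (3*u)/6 -5/ (2*p^2 - 18)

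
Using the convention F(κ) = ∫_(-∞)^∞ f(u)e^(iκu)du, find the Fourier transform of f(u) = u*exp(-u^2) I*sqrt(pi)*κ*exp(-κ^2/4)/2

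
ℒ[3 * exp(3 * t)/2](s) 3/(2 * (s - 3))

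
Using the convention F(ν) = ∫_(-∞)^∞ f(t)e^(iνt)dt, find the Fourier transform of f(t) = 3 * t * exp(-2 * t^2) 3 * sqrt(2) * I * sqrt(pi) * ν * exp(-ν^2/8)/8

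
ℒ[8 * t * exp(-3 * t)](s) 8/(s + 3)^2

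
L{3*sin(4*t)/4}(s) 3/(s^2 + 16)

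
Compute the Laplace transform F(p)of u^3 6/p^4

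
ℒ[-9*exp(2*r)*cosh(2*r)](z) 9*(2 - z)/(z*(z - 4))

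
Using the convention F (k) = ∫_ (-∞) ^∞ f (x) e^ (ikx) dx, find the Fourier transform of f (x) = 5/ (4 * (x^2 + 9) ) 5 * pi * exp (-3 * Abs (k) ) /12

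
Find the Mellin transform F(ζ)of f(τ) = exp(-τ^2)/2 gamma(ζ/2)/4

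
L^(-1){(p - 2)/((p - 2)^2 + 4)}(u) exp(2*u)*cos(2*u)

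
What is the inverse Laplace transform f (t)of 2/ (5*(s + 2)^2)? 2*t*exp (-2*t)/5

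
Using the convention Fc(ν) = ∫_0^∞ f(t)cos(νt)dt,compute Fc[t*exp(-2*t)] (4 - ν^2)/(ν^2 + 4)^2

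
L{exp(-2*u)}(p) 1/(p + 2)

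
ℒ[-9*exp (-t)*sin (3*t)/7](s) -27/ (7*(s + 1)^2 + 63)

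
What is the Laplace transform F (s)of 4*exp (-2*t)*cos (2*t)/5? 4*(s + 2)/ (5*( (s + 2)^2 + 4))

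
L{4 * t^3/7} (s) 24/ (7 * s^4)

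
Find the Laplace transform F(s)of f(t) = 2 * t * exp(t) 2/(s - 1)^2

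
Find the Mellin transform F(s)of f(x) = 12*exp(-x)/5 12*gamma(s)/5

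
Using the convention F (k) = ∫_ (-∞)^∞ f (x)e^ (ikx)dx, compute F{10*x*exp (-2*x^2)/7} 5*sqrt (2)*I*sqrt (pi)*k*exp (-k^2/8)/28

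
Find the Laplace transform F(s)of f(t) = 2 2/s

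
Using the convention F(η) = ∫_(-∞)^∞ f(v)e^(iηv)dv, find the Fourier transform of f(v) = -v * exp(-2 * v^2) -sqrt(2) * I * sqrt(pi) * η * exp(-η^2/8)/8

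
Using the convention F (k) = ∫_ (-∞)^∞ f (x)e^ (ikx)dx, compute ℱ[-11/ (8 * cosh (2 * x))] -11 * pi/ (16 * cosh (pi * k/4))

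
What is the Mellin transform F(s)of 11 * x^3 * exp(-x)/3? 11 * gamma(s + 3)/3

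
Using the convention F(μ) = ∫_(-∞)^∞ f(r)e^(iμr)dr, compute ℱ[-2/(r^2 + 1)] -2*pi*exp(-Abs(μ))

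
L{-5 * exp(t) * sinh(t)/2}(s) -5/(2 * s * (s - 2))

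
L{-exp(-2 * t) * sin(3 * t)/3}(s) -1/((s + 2)^2 + 9)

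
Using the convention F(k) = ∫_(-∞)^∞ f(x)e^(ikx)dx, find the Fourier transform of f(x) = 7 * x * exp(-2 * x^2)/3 7 * sqrt(2) * I * sqrt(pi) * k * exp(-k^2/8)/24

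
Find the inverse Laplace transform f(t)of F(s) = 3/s 3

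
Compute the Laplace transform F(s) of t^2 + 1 1/s + 2/s^3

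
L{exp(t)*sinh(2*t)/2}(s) 1/((s - 1)^2 - 4)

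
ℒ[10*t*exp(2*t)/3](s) 10/(3*(s - 2)^2)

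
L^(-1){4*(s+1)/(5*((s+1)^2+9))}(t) 4*exp(-t)*cos(3*t)/5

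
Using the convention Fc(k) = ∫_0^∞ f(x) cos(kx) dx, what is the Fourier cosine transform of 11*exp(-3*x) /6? 11/(2*(k^2+9) ) 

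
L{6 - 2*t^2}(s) 6/s - 4/s^3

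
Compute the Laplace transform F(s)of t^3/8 3/(4 * s^4)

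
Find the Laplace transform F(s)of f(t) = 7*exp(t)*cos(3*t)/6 7*(s - 1)/(6*((s - 1)^2 + 9))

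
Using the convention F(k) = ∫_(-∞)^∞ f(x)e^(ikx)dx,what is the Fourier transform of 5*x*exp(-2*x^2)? 5*sqrt(2)*I*sqrt(pi)*k*exp(-k^2/8)/8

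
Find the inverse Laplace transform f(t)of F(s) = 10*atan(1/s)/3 10*sin(t)/(3*t)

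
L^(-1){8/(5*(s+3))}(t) 8*exp(-3*t)/5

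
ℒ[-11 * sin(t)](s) -11/(s^2 + 1)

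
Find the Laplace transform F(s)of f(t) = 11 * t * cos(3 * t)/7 11 * (s^2-9)/(7 * (s^2 + 9)^2)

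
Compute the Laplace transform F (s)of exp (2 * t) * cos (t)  (s - 2)/ ( (s - 2)^2 + 1)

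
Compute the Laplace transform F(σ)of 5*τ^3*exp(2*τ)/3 10/(σ - 2)^4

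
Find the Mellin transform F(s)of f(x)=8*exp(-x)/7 8*gamma(s)/7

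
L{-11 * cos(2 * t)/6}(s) -11 * s/(6 * s^2 + 24)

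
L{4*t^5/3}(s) 160/s^6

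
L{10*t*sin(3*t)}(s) 60*s/(s^2 + 9)^2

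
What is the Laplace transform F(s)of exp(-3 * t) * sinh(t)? 1/((s + 3)^2 - 1)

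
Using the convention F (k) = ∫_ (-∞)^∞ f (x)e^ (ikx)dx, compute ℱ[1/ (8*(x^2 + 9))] pi*exp (-3*Abs (k))/24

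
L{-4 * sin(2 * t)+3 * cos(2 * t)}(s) 3 * s/(s^2+4) - 8/(s^2+4)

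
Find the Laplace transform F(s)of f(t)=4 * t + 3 4/s^2 + 3/s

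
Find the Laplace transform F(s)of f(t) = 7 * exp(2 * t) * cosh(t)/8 7 * (s - 2)/(8 * ((s - 2)^2-1))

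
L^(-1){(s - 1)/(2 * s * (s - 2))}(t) exp(t) * cosh(t)/2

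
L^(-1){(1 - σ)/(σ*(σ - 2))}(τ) -exp(τ)*cosh(τ)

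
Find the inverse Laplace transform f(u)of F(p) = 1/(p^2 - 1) sinh(u)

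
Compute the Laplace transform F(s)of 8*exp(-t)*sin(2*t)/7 16/(7*((s+1)^2+4))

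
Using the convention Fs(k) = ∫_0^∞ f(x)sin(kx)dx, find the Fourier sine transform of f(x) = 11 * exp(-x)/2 11 * k/(2 * (k^2 + 1))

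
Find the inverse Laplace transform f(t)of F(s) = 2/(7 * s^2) 2 * t/7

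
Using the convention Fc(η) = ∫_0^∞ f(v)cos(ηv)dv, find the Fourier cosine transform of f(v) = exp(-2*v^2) sqrt(2)*sqrt(pi)*exp(-η^2/8)/4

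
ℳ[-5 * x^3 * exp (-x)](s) -5 * gamma (s + 3)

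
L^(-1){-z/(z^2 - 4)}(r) -cosh(2*r)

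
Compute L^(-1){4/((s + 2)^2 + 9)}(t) 4 * exp(-2 * t) * sin(3 * t)/3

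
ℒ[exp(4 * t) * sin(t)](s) 1/((s - 4) ^2 + 1) 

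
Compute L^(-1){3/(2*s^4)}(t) t^3/4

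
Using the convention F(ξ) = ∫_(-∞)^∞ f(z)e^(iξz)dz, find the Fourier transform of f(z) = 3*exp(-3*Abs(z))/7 18/(7*(ξ^2 + 9))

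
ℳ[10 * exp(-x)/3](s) 10 * gamma(s)/3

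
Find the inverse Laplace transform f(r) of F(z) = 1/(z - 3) exp(3*r) 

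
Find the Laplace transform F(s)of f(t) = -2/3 -2/(3 * s)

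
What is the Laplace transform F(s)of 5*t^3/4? 15/(2*s^4)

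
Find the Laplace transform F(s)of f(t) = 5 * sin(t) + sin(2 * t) 2/(s^2 + 4) + 5/(s^2 + 1)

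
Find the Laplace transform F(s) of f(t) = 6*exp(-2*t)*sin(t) 6/((s + 2) ^2 + 1) 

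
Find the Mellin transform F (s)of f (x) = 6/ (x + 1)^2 -6 * pi * (s - 1)/sin (pi * s)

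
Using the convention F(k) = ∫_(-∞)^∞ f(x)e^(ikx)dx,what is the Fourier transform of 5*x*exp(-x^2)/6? 5*I*sqrt(pi)*k*exp(-k^2/4)/12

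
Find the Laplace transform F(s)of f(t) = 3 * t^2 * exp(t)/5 6/(5 * (s - 1)^3)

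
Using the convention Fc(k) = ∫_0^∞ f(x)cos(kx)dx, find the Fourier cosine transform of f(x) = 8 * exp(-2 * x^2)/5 2 * sqrt(2) * sqrt(pi) * exp(-k^2/8)/5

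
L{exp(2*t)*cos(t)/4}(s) (s - 2)/(4*((s - 2)^2 + 1))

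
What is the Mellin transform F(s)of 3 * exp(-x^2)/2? 3 * gamma(s/2)/4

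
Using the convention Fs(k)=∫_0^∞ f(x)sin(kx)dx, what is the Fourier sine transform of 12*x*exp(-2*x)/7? 48*k/(7*(k^2 + 4)^2)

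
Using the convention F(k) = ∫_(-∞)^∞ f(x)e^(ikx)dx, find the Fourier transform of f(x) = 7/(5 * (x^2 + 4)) 7 * pi * exp(-2 * Abs(k))/10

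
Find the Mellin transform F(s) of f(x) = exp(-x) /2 gamma(s) /2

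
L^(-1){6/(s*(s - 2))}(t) 6*exp(t)*sinh(t)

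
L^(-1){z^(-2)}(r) r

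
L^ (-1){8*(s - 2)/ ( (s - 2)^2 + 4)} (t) 8*exp (2*t)*cos (2*t)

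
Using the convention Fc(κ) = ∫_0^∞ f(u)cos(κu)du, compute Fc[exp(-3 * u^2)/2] sqrt(3) * sqrt(pi) * exp(-κ^2/12)/12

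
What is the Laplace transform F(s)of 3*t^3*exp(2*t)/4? 9/(2*(s - 2)^4)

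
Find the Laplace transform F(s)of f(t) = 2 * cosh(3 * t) 2 * s/(s^2 - 9)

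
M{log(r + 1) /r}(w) -pi*csc(pi*w) /(w - 1) 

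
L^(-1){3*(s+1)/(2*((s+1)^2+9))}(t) 3*exp(-t)*cos(3*t)/2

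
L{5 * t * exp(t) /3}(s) 5/(3 * (s - 1) ^2) 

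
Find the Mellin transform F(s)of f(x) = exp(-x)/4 gamma(s)/4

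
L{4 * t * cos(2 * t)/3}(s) 4 * (s^2 - 4)/(3 * (s^2 + 4)^2)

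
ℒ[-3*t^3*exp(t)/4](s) -9/(2*(s - 1)^4)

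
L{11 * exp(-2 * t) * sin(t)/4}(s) 11/(4 * ((s+2)^2+1))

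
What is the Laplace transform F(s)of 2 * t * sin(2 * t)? 8 * s/(s^2 + 4)^2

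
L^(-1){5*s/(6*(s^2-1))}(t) 5*cosh(t)/6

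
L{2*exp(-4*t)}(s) 2/(s+4)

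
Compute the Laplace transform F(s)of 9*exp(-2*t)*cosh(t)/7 9*(s+2)/(7*((s+2)^2 - 1))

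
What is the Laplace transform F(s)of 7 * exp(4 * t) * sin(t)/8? 7/(8 * ((s - 4)^2 + 1))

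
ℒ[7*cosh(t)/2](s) 7*s/(2*(s^2-1))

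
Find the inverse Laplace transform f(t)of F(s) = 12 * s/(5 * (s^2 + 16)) 12 * cos(4 * t)/5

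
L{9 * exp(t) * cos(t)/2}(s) 9 * (s - 1)/(2 * ((s - 1)^2+1))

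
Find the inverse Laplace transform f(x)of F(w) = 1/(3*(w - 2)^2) x*exp(2*x)/3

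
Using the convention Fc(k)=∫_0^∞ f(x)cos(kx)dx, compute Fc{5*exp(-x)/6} 5/(6*(k^2 + 1))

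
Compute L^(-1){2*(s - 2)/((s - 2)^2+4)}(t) 2*exp(2*t)*cos(2*t)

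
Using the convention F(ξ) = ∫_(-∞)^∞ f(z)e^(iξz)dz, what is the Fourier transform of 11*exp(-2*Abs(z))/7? 44/(7*(ξ^2 + 4))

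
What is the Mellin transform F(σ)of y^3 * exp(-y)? gamma(σ+3)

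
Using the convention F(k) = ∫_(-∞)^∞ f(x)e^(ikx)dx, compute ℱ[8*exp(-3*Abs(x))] 48/(k^2 + 9)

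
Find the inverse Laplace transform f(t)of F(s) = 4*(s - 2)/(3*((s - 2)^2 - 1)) 4*exp(2*t)*cosh(t)/3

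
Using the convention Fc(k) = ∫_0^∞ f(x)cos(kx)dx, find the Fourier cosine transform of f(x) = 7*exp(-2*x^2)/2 7*sqrt(2)*sqrt(pi)*exp(-k^2/8)/8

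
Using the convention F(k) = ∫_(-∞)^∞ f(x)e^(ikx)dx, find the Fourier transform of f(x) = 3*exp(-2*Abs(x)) 12/(k^2 + 4)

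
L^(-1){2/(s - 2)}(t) 2*exp(2*t)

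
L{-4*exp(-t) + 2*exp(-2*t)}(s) 2/(s + 2) - 4/(s + 1)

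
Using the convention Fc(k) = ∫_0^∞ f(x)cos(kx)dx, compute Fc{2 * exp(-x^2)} sqrt(pi) * exp(-k^2/4)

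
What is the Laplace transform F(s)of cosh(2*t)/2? s/(2*(s^2 - 4))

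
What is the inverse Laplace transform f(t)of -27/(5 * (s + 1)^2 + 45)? -9 * exp(-t) * sin(3 * t)/5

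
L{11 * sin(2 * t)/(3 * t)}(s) 11 * atan(2/s)/3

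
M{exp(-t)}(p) gamma(p)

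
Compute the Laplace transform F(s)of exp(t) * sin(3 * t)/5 3/(5 * ((s - 1)^2 + 9))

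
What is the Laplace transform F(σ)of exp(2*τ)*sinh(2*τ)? 2/(σ*(σ - 4))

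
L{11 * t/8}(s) 11/(8 * s^2)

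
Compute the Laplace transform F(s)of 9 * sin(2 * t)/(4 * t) 9 * atan(2/s)/4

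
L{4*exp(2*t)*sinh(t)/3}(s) 4/(3*((s - 2)^2 - 1))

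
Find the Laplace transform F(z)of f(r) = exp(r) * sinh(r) 1/(z * (z - 2))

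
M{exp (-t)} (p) gamma (p)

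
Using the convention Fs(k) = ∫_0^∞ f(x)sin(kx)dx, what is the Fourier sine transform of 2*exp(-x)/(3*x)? 2*atan(k)/3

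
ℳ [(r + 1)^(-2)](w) (-pi*w + pi)/sin(pi*w)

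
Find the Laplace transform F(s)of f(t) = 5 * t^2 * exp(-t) 10/(s + 1)^3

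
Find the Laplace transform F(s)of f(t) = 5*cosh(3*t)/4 5*s/(4*(s^2 - 9))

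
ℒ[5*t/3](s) 5/(3*s^2)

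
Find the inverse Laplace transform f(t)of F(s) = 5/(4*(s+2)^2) 5*t*exp(-2*t)/4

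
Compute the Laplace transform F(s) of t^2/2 s^(-3) 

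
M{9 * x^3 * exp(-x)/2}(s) 9 * gamma(s + 3)/2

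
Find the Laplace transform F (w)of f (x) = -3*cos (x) -3*w/ (w^2 + 1)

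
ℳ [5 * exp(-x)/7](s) 5 * gamma(s)/7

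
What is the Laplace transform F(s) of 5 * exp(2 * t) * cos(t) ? 5 * (s - 2) /((s - 2) ^2+1) 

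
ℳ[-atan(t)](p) pi*sec(pi*p/2)/(2*p)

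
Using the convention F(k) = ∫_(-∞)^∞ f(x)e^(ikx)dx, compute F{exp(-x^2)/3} sqrt(pi) * exp(-k^2/4)/3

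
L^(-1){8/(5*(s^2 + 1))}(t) 8*sin(t)/5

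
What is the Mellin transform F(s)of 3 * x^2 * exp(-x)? 3 * gamma(s + 2)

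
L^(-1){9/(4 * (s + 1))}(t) 9 * exp(-t)/4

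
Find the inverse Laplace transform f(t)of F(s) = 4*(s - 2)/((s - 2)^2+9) 4*exp(2*t)*cos(3*t)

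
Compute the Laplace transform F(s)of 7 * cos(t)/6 7 * s/(6 * (s^2 + 1))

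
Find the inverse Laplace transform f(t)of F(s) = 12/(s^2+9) 4 * sin(3 * t)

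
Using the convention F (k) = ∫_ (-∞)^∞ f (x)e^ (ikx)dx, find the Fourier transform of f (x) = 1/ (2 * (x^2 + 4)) pi * exp (-2 * Abs (k))/4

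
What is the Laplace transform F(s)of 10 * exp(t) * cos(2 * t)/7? 10 * (s - 1)/(7 * ((s - 1)^2+4))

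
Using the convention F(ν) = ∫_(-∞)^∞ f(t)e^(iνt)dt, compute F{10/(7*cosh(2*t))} 5*pi/(7*cosh(pi*ν/4))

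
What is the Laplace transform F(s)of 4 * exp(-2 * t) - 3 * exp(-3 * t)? 4/(s + 2) - 3/(s + 3)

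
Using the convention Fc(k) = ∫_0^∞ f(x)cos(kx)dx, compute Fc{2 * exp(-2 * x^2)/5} sqrt(2) * sqrt(pi) * exp(-k^2/8)/10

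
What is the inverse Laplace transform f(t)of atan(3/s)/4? sin(3*t)/(4*t)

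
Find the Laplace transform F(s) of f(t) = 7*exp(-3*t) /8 7/(8*(s + 3) ) 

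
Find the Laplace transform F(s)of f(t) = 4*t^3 24/s^4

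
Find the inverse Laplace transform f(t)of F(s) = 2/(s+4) 2 * exp(-4 * t)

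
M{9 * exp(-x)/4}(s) 9 * gamma(s)/4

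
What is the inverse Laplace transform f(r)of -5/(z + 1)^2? -5 * r * exp(-r)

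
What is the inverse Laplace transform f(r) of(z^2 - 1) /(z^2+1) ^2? r * cos(r) 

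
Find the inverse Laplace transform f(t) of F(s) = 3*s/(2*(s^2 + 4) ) 3*cos(2*t) /2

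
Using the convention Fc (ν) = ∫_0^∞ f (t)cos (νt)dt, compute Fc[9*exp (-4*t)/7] 36/ (7*(ν^2 + 16))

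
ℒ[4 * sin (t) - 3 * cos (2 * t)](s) 4/ (s^2 + 1) - 3 * s/ (s^2 + 4) 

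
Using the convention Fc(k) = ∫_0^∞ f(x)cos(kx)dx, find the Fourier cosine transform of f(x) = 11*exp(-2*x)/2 11/(k^2+4)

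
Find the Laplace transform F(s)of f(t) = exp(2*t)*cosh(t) (s - 2)/((s - 2)^2 - 1)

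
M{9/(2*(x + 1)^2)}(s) -9*pi*(s - 1)/(2*sin(pi*s))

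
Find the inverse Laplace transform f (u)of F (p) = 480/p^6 4*u^5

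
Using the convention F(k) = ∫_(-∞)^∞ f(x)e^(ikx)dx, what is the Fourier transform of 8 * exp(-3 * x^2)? 8 * sqrt(3) * sqrt(pi) * exp(-k^2/12)/3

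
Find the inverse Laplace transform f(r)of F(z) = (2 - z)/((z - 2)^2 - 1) -exp(2*r)*cosh(r)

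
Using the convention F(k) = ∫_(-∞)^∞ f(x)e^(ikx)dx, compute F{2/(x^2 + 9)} 2*pi*exp(-3*Abs(k))/3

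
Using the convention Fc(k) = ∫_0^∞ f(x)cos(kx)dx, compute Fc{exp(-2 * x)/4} 1/(2 * (k^2 + 4))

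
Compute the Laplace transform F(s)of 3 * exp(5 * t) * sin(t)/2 3/(2 * ((s - 5)^2+1))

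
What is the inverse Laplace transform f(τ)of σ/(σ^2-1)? cosh(τ)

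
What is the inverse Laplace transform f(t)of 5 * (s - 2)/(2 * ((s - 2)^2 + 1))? 5 * exp(2 * t) * cos(t)/2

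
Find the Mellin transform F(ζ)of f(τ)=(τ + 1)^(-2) (-pi * ζ + pi)/sin(pi * ζ)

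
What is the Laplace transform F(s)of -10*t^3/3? -20/s^4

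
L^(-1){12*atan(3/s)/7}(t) 12*sin(3*t)/(7*t)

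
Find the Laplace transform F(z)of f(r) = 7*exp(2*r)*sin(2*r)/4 7/(2*((z - 2)^2 + 4))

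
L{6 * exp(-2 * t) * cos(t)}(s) 6 * (s + 2)/((s + 2)^2 + 1)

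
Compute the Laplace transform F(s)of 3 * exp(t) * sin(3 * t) 9/((s - 1)^2 + 9)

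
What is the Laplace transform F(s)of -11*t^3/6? -11/s^4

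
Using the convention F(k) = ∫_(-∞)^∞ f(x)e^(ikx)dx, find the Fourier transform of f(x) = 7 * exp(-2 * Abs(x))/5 28/(5 * (k^2 + 4))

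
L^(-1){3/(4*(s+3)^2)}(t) 3*t*exp(-3*t)/4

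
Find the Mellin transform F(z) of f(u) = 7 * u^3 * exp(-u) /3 7 * gamma(z + 3) /3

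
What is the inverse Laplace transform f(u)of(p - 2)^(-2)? u*exp(2*u)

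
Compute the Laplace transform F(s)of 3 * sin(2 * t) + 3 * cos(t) 3 * s/(s^2 + 1) + 6/(s^2 + 4)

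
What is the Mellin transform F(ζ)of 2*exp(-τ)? 2*gamma(ζ)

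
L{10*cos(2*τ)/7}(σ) 10*σ/(7*(σ^2 + 4))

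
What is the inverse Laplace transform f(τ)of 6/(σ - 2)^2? 6 * τ * exp(2 * τ)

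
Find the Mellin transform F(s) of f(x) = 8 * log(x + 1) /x -8 * pi * csc(pi * s) /(s - 1) 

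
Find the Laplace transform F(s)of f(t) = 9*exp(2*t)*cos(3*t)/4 9*(s - 2)/(4*((s - 2)^2 + 9))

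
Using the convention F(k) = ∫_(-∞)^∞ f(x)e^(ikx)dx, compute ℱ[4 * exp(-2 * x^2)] 2 * sqrt(2) * sqrt(pi) * exp(-k^2/8)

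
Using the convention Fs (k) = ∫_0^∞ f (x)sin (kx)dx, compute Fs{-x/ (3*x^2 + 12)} -pi*exp (-2*k)/6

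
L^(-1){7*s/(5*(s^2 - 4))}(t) 7*cosh(2*t)/5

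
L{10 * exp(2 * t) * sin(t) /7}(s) 10/(7 * ((s - 2) ^2 + 1) ) 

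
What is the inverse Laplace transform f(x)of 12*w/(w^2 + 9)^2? 2*x*sin(3*x)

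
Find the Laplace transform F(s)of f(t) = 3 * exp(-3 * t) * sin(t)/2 3/(2 * ((s + 3)^2 + 1))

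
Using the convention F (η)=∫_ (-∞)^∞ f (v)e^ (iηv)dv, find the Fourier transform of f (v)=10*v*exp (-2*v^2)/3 5*sqrt (2)*I*sqrt (pi)*η*exp (-η^2/8)/12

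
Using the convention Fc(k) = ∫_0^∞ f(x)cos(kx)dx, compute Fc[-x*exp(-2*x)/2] (k^2 - 4)/(2*(k^2 + 4)^2)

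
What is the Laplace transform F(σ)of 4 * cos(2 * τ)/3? 4 * σ/(3 * (σ^2 + 4))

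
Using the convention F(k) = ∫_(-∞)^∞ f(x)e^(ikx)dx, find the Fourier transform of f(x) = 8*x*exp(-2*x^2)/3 sqrt(2)*I*sqrt(pi)*k*exp(-k^2/8)/3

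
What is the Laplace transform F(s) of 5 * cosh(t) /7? 5 * s/(7 * (s^2 - 1) ) 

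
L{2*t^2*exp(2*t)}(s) 4/(s - 2)^3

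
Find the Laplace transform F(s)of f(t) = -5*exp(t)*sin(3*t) -15/((s - 1)^2 + 9)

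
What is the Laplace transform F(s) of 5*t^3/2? 15/s^4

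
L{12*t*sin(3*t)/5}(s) 72*s/(5*(s^2 + 9)^2)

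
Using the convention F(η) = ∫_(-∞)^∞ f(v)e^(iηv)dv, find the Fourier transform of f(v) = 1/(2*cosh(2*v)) pi/(4*cosh(pi*η/4))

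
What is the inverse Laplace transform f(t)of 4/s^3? 2*t^2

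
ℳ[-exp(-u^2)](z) -gamma(z/2)/2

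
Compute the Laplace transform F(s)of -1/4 -1/(4*s)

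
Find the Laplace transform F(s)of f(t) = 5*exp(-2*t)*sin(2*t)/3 10/(3*((s + 2)^2 + 4))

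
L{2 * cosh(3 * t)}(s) 2 * s/(s^2-9)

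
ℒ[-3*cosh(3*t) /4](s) -3*s/(4*s^2-36) 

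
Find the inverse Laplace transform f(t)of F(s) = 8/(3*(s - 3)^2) 8*t*exp(3*t)/3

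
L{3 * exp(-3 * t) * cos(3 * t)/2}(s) 3 * (s + 3)/(2 * ((s + 3)^2 + 9))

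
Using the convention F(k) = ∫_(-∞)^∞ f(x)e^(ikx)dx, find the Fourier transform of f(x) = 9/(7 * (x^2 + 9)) 3 * pi * exp(-3 * Abs(k))/7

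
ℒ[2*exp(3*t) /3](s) 2/(3*(s - 3) ) 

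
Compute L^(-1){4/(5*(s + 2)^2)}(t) 4*t*exp(-2*t)/5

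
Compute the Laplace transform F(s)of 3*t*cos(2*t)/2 3*(s^2-4)/(2*(s^2 + 4)^2)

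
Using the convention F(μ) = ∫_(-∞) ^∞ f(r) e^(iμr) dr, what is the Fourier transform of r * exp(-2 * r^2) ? sqrt(2) * I * sqrt(pi) * μ * exp(-μ^2/8) /8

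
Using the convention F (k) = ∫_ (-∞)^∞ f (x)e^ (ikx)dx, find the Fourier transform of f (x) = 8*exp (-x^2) 8*sqrt (pi)*exp (-k^2/4)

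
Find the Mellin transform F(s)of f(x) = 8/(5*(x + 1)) 8*pi*csc(pi*s)/5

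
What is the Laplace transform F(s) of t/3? 1/(3 * s^2) 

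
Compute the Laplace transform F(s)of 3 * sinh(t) 3/(s^2 - 1)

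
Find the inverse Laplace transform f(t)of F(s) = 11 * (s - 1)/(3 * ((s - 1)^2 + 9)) 11 * exp(t) * cos(3 * t)/3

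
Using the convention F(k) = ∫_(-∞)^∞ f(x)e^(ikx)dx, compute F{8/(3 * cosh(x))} 8 * pi/(3 * cosh(pi * k/2))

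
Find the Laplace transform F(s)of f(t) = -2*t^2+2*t 2/s^2 - 4/s^3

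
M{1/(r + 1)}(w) pi*csc(pi*w)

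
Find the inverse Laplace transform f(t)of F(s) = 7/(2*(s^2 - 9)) 7*sinh(3*t)/6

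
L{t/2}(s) 1/(2*s^2)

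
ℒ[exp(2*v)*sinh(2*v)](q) 2/(q*(q - 4))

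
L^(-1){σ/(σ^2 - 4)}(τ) cosh(2 * τ)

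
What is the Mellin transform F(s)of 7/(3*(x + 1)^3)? 7*pi*(s - 2)*(s - 1)/(6*sin(pi*s))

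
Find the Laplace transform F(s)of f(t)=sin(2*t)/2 1/(s^2 + 4)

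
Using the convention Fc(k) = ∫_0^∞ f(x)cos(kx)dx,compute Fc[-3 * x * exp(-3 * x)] 3 * (k^2 - 9)/(k^2 + 9)^2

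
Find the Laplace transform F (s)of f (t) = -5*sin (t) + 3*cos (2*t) 3*s/ (s^2 + 4) - 5/ (s^2 + 1)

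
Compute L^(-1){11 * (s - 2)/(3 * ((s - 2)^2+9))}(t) 11 * exp(2 * t) * cos(3 * t)/3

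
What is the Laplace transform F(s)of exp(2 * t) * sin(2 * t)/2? 1/((s - 2)^2 + 4)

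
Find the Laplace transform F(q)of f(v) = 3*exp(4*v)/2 3/(2*(q - 4))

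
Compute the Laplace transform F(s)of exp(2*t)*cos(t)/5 (s - 2)/(5*((s - 2)^2+1))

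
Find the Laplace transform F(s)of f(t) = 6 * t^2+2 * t 12/s^3+2/s^2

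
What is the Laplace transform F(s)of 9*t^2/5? 18/(5*s^3)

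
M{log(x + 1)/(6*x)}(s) -pi*csc(pi*s)/(6*s - 6)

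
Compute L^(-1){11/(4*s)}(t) 11/4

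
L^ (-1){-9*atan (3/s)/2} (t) -9*sin (3*t)/ (2*t)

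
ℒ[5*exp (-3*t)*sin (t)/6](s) 5/ (6*( (s + 3)^2 + 1))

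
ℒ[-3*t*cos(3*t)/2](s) 3*(9 - s^2)/(2*(s^2+9)^2)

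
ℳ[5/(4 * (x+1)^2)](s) -5 * pi * (s - 1)/(4 * sin(pi * s))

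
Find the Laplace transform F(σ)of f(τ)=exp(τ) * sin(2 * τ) 2/((σ - 1)^2 + 4)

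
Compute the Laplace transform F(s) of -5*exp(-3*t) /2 -5/(2*s + 6) 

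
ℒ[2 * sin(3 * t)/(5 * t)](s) 2 * atan(3/s)/5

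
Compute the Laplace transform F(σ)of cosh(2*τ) σ/(σ^2 - 4)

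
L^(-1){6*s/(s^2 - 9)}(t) 6*cosh(3*t)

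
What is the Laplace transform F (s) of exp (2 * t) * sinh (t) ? 1/ ( (s - 2) ^2 - 1) 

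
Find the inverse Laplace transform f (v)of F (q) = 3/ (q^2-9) sinh (3 * v)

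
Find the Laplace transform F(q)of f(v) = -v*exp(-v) -1/(q + 1)^2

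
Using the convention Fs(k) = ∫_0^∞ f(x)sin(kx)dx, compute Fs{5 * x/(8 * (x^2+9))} 5 * pi * exp(-3 * k)/16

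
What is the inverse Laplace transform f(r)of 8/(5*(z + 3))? 8*exp(-3*r)/5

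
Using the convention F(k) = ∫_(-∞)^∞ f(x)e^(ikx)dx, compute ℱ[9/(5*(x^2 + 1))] 9*pi*exp(-Abs(k))/5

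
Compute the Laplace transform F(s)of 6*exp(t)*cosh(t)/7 6*(s - 1)/(7*s*(s - 2))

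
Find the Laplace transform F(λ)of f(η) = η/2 1/(2 * λ^2)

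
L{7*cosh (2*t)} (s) 7*s/ (s^2 - 4)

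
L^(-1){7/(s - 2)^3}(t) 7 * t^2 * exp(2 * t)/2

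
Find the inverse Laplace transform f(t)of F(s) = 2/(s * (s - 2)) 2 * exp(t) * sinh(t)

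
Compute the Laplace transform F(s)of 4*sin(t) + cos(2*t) s/(s^2 + 4) + 4/(s^2 + 1)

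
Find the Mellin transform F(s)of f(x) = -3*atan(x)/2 3*pi*sec(pi*s/2)/(4*s)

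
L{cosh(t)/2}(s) s/(2*(s^2 - 1))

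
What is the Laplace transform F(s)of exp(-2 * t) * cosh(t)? (s+2)/((s+2)^2 - 1)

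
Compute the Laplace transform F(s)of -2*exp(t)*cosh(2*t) 2*(1 - s)/((s - 1)^2 - 4)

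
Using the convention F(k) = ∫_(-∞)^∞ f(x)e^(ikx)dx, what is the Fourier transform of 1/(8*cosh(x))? pi/(8*cosh(pi*k/2))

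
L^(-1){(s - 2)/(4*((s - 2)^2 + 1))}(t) exp(2*t)*cos(t)/4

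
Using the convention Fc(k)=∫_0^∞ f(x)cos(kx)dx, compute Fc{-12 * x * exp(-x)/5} 12 * (k^2 - 1)/(5 * (k^2+1)^2)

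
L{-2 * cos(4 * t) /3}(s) -2 * s/(3 * s^2 + 48) 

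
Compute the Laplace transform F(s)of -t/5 -1/(5*s^2)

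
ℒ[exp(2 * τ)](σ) 1/(σ - 2)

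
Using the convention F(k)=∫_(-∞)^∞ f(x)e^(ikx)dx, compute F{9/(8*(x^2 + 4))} 9*pi*exp(-2*Abs(k))/16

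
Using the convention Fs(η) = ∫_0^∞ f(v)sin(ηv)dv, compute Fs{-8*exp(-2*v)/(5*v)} -8*atan(η/2)/5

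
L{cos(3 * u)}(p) p/(p^2+9)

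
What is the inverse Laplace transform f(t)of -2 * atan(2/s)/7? -2 * sin(2 * t)/(7 * t)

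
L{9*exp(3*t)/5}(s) 9/(5*(s - 3))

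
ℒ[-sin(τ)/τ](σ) -atan(1/σ)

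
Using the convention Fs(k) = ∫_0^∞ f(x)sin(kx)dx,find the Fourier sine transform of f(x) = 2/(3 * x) pi/3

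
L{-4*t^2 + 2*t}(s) 2/s^2-8/s^3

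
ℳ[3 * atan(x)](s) -3 * pi * sec(pi * s/2)/(2 * s)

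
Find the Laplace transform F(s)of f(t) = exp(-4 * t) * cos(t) (s + 4)/((s + 4)^2 + 1)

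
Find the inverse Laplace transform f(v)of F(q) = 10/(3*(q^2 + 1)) 10*sin(v)/3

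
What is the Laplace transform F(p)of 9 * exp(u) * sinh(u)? 9/(p * (p - 2))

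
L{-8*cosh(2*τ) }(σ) -8*σ/(σ^2-4) 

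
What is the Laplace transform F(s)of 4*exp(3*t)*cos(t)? 4*(s - 3)/((s - 3)^2 + 1)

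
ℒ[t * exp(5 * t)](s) (s - 5)^(-2)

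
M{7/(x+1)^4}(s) 7*gamma(s)*gamma(4 - s)/6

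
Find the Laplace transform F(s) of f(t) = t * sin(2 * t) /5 4 * s/(5 * (s^2+4) ^2) 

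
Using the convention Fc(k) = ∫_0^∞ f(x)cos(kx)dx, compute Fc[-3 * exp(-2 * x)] -6/(k^2+4)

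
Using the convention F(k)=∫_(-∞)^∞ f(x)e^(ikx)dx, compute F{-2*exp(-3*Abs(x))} -12/(k^2+9)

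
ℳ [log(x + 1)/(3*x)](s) -pi*csc(pi*s)/(3*s - 3)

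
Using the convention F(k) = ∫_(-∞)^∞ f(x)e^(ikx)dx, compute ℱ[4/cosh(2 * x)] 2 * pi/cosh(pi * k/4)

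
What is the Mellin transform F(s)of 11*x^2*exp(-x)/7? 11*gamma(s + 2)/7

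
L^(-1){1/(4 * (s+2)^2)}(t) t * exp(-2 * t)/4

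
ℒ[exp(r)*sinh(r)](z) 1/(z*(z - 2))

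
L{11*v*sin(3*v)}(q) 66*q/(q^2 + 9)^2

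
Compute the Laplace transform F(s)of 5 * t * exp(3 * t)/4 5/(4 * (s - 3)^2)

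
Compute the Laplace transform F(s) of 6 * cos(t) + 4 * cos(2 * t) 6 * s/(s^2 + 1) + 4 * s/(s^2 + 4) 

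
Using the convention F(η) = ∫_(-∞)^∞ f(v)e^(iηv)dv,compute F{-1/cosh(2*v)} -pi/(2*cosh(pi*η/4))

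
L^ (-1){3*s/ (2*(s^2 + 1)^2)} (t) 3*t*sin (t)/4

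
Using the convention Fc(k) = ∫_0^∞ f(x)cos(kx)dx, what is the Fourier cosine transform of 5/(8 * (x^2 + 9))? 5 * pi * exp(-3 * k)/48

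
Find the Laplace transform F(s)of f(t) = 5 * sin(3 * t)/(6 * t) 5 * atan(3/s)/6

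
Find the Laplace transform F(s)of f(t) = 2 2/s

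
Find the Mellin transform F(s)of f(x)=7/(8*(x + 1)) 7*pi*csc(pi*s)/8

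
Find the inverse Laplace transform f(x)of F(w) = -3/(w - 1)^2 -3*x*exp(x)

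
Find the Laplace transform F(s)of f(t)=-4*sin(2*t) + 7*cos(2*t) 7*s/(s^2 + 4) - 8/(s^2 + 4)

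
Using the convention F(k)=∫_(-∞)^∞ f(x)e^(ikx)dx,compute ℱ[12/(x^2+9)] 4*pi*exp(-3*Abs(k))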